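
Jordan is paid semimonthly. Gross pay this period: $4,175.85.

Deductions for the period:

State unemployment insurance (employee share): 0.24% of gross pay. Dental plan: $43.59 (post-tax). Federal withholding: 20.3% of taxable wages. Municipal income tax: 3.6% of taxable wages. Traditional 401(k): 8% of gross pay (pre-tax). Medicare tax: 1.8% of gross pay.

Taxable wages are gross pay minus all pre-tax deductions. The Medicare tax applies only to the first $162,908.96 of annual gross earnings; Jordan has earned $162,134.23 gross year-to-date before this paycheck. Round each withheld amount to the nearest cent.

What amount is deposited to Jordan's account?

$2,856.04

Traditional 401(k): $4,175.85 × 0.08 = $334.07
Taxable wages = $4,175.85 − $334.07 = $3,841.78
Municipal income tax: $3,841.78 × 0.036 = $138.30
Federal withholding: $3,841.78 × 0.203 = $779.88
Medicare tax: only $162,908.96 − $162,134.23 = $774.73 of this check is subject → $774.73 × 0.018 = $13.95
State unemployment insurance (employee share): $4,175.85 × 0.0024 = $10.02
Dental plan: $43.59
Total deductions = $334.07 + $138.30 + $779.88 + $13.95 + $10.02 + $43.59 = $1,319.81
Net pay = $4,175.85 − $1,319.81 = $2,856.04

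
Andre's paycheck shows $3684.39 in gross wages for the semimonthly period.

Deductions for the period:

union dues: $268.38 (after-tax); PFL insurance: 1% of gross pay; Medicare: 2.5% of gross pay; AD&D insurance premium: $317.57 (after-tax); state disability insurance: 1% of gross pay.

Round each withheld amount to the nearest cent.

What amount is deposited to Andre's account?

$2932.65

PFL insurance: $3684.39 × 0.01 = $36.84
State disability insurance: $3684.39 × 0.01 = $36.84
Medicare: $3684.39 × 0.025 = $92.11
AD&D insurance premium: $317.57
Union dues: $268.38
Total deductions = $36.84 + $36.84 + $92.11 + $317.57 + $268.38 = $751.74
Net pay = $3684.39 − $751.74 = $2932.65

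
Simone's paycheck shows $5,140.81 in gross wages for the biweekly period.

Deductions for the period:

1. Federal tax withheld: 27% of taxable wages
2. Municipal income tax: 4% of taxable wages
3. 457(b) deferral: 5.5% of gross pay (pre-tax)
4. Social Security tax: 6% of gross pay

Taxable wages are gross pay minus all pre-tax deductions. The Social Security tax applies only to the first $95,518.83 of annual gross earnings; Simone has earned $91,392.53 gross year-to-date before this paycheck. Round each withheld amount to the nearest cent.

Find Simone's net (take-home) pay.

457(b) deferral: $5,140.81 × 0.055 = $282.74
Taxable wages = $5,140.81 − $282.74 = $4,858.07
Municipal income tax: $4,858.07 × 0.04 = $194.32
Federal tax withheld: $4,858.07 × 0.27 = $1,311.68
Social Security tax: only $95,518.83 − $91,392.53 = $4,126.30 of this check is subject → $4,126.30 × 0.06 = $247.58
Total deductions = $282.74 + $194.32 + $1,311.68 + $247.58 = $2,036.32
Net pay = $5,140.81 − $2,036.32 = $3,104.49

$3,104.49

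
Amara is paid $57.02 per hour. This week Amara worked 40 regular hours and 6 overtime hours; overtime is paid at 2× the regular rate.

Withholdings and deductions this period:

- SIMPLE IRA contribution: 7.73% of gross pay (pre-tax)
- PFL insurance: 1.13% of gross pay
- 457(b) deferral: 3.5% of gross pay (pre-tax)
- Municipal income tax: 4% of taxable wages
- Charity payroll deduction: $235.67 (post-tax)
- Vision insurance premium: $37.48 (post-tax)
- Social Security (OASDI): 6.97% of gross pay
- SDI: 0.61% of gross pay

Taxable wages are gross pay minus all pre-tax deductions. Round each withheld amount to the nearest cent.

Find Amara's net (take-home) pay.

$1995.38

Regular pay: 40 × $57.02 = $2280.80
Overtime pay: 6 × $57.02 × 2 = $684.24
Gross pay = $2280.80 + $684.24 = $2965.04
SIMPLE IRA contribution: $2965.04 × 0.0773 = $229.20
457(b) deferral: $2965.04 × 0.035 = $103.78
Pre-tax total = $229.20 + $103.78 = $332.98
Taxable wages = $2965.04 − $332.98 = $2632.06
Municipal income tax: $2632.06 × 0.04 = $105.28
Social Security (OASDI): $2965.04 × 0.0697 = $206.66
SDI: $2965.04 × 0.0061 = $18.09
PFL insurance: $2965.04 × 0.0113 = $33.50
Vision insurance premium: $37.48
Charity payroll deduction: $235.67
Total deductions = $229.20 + $103.78 + $105.28 + $206.66 + $18.09 + $33.50 + $37.48 + $235.67 = $969.66
Net pay = $2965.04 − $969.66 = $1995.38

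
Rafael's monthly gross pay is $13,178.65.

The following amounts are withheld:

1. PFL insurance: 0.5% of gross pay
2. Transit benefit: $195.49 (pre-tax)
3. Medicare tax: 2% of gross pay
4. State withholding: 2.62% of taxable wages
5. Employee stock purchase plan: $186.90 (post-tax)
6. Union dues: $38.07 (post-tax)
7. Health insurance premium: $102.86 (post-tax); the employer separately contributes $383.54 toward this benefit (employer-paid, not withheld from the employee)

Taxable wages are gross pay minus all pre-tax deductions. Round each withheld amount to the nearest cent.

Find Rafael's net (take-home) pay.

Transit benefit: $195.49
Taxable wages = $13,178.65 − $195.49 = $12,983.16
State withholding: $12,983.16 × 0.0262 = $340.16
PFL insurance: $13,178.65 × 0.005 = $65.89
Medicare tax: $13,178.65 × 0.02 = $263.57
Employee stock purchase plan: $186.90
Union dues: $38.07
Health insurance premium: $102.86
(Employer's $383.54 toward health insurance premium is not withheld from the employee.)
Total deductions = $195.49 + $340.16 + $65.89 + $263.57 + $186.90 + $38.07 + $102.86 = $1,192.94
Net pay = $13,178.65 − $1,192.94 = $11,985.71

$11,985.71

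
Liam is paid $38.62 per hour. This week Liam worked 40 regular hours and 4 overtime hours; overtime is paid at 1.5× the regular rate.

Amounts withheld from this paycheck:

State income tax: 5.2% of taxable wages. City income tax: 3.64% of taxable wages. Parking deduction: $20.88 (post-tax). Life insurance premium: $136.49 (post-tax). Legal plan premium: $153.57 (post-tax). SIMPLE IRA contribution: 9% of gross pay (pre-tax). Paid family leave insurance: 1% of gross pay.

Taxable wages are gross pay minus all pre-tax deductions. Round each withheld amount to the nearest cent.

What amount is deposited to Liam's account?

$1145.01

Regular pay: 40 × $38.62 = $1544.80
Overtime pay: 4 × $38.62 × 1.5 = $231.72
Gross pay = $1544.80 + $231.72 = $1776.52
SIMPLE IRA contribution: $1776.52 × 0.09 = $159.89
Taxable wages = $1776.52 − $159.89 = $1616.63
City income tax: $1616.63 × 0.0364 = $58.85
State income tax: $1616.63 × 0.052 = $84.06
Paid family leave insurance: $1776.52 × 0.01 = $17.77
Life insurance premium: $136.49
Parking deduction: $20.88
Legal plan premium: $153.57
Total deductions = $159.89 + $58.85 + $84.06 + $17.77 + $136.49 + $20.88 + $153.57 = $631.51
Net pay = $1776.52 − $631.51 = $1145.01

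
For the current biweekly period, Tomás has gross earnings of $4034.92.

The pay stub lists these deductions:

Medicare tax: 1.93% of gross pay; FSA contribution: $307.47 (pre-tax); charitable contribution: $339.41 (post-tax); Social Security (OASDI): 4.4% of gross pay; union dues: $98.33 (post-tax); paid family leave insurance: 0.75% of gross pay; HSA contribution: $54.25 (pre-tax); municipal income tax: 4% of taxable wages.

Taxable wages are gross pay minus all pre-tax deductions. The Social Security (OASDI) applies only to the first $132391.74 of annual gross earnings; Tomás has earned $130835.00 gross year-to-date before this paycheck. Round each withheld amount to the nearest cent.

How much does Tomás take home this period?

$2911.90

HSA contribution: $54.25
FSA contribution: $307.47
Pre-tax total = $54.25 + $307.47 = $361.72
Taxable wages = $4034.92 − $361.72 = $3673.20
Municipal income tax: $3673.20 × 0.04 = $146.93
Medicare tax: $4034.92 × 0.0193 = $77.87
Paid family leave insurance: $4034.92 × 0.0075 = $30.26
Social Security (OASDI): only $132391.74 − $130835.00 = $1556.74 of this check is subject → $1556.74 × 0.044 = $68.50
Charitable contribution: $339.41
Union dues: $98.33
Total deductions = $54.25 + $307.47 + $146.93 + $77.87 + $30.26 + $68.50 + $339.41 + $98.33 = $1123.02
Net pay = $4034.92 − $1123.02 = $2911.90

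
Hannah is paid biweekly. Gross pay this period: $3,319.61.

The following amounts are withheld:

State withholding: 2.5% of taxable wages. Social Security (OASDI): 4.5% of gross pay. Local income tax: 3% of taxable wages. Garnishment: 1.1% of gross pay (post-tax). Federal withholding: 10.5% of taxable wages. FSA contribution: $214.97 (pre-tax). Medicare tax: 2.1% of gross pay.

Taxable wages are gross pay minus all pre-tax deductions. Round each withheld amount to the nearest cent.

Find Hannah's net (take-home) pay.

$2,352.28

FSA contribution: $214.97
Taxable wages = $3,319.61 − $214.97 = $3,104.64
Federal withholding: $3,104.64 × 0.105 = $325.99
Local income tax: $3,104.64 × 0.03 = $93.14
State withholding: $3,104.64 × 0.025 = $77.62
Medicare tax: $3,319.61 × 0.021 = $69.71
Social Security (OASDI): $3,319.61 × 0.045 = $149.38
Garnishment: $3,319.61 × 0.011 = $36.52
Total deductions = $214.97 + $325.99 + $93.14 + $77.62 + $69.71 + $149.38 + $36.52 = $967.33
Net pay = $3,319.61 − $967.33 = $2,352.28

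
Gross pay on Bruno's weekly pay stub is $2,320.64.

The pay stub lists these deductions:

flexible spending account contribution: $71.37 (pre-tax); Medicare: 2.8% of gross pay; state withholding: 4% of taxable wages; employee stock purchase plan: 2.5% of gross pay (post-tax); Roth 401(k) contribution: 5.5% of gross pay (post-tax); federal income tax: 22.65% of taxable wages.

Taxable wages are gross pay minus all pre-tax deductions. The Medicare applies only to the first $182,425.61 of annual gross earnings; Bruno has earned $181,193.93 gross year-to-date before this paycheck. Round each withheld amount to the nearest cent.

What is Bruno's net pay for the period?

$1,429.69

Flexible spending account contribution: $71.37
Taxable wages = $2,320.64 − $71.37 = $2,249.27
State withholding: $2,249.27 × 0.04 = $89.97
Federal income tax: $2,249.27 × 0.2265 = $509.46
Medicare: only $182,425.61 − $181,193.93 = $1,231.68 of this check is subject → $1,231.68 × 0.028 = $34.49
Employee stock purchase plan: $2,320.64 × 0.025 = $58.02
Roth 401(k) contribution: $2,320.64 × 0.055 = $127.64
Total deductions = $71.37 + $89.97 + $509.46 + $34.49 + $58.02 + $127.64 = $890.95
Net pay = $2,320.64 − $890.95 = $1,429.69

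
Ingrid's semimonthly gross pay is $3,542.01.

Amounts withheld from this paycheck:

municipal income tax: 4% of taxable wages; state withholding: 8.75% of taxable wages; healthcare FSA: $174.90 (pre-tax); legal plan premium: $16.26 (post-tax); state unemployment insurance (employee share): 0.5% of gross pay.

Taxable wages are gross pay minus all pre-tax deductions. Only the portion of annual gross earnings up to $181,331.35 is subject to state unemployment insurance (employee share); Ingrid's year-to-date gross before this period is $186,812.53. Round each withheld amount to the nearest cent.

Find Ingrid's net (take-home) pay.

Healthcare FSA: $174.90
Taxable wages = $3,542.01 − $174.90 = $3,367.11
State withholding: $3,367.11 × 0.0875 = $294.62
Municipal income tax: $3,367.11 × 0.04 = $134.68
State unemployment insurance (employee share): annual cap $181,331.35 already reached (YTD $186,812.53), so $0.00
Legal plan premium: $16.26
Total deductions = $174.90 + $294.62 + $134.68 + $0.00 + $16.26 = $620.46
Net pay = $3,542.01 − $620.46 = $2,921.55

$2,921.55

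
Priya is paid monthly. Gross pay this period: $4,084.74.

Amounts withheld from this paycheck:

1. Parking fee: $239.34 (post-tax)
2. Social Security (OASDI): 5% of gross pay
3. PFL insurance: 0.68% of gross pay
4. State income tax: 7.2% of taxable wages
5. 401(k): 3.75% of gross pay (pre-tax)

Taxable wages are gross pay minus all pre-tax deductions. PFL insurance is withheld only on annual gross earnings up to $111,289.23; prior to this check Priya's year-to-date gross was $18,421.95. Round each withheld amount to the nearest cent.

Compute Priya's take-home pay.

$3,177.13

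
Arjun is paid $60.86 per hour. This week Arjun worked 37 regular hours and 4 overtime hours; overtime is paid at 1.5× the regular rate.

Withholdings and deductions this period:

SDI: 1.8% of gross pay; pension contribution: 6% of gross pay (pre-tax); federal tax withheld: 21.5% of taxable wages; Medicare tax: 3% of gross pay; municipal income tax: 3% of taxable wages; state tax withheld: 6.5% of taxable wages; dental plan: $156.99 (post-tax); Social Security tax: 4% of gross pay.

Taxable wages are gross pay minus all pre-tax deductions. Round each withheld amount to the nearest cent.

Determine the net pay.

$1,310.08

Regular pay: 37 × $60.86 = $2,251.82
Overtime pay: 4 × $60.86 × 1.5 = $365.16
Gross pay = $2,251.82 + $365.16 = $2,616.98
Pension contribution: $2,616.98 × 0.06 = $157.02
Taxable wages = $2,616.98 − $157.02 = $2,459.96
Municipal income tax: $2,459.96 × 0.03 = $73.80
Federal tax withheld: $2,459.96 × 0.215 = $528.89
State tax withheld: $2,459.96 × 0.065 = $159.90
SDI: $2,616.98 × 0.018 = $47.11
Social Security tax: $2,616.98 × 0.04 = $104.68
Medicare tax: $2,616.98 × 0.03 = $78.51
Dental plan: $156.99
Total deductions = $157.02 + $73.80 + $528.89 + $159.90 + $47.11 + $104.68 + $78.51 + $156.99 = $1,306.90
Net pay = $2,616.98 − $1,306.90 = $1,310.08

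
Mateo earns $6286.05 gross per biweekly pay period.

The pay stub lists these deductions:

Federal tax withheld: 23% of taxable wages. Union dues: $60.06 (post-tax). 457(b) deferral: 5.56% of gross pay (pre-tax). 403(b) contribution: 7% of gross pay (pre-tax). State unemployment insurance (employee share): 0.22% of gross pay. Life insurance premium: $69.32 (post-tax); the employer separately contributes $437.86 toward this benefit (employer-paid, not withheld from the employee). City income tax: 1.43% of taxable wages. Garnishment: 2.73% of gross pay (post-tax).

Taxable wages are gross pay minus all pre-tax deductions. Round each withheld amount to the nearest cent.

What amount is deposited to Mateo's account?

403(b) contribution: $6286.05 × 0.07 = $440.02
457(b) deferral: $6286.05 × 0.0556 = $349.50
Pre-tax total = $440.02 + $349.50 = $789.52
Taxable wages = $6286.05 − $789.52 = $5496.53
Federal tax withheld: $5496.53 × 0.23 = $1264.20
City income tax: $5496.53 × 0.0143 = $78.60
State unemployment insurance (employee share): $6286.05 × 0.0022 = $13.83
Union dues: $60.06
Garnishment: $6286.05 × 0.0273 = $171.61
Life insurance premium: $69.32
(Employer's $437.86 toward life insurance premium is not withheld from the employee.)
Total deductions = $440.02 + $349.50 + $1264.20 + $78.60 + $13.83 + $60.06 + $171.61 + $69.32 = $2447.14
Net pay = $6286.05 − $2447.14 = $3838.91

$3838.91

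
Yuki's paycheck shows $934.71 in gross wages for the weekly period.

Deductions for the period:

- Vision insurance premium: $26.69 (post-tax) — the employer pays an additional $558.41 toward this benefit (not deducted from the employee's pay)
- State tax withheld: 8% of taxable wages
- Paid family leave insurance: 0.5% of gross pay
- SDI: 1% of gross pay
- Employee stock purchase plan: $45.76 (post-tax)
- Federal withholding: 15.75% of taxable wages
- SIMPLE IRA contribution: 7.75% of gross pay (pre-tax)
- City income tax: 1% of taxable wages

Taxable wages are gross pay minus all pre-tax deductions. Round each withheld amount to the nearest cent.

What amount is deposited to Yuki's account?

$562.39

SIMPLE IRA contribution: $934.71 × 0.0775 = $72.44
Taxable wages = $934.71 − $72.44 = $862.27
State tax withheld: $862.27 × 0.08 = $68.98
City income tax: $862.27 × 0.01 = $8.62
Federal withholding: $862.27 × 0.1575 = $135.81
SDI: $934.71 × 0.01 = $9.35
Paid family leave insurance: $934.71 × 0.005 = $4.67
Vision insurance premium: $26.69
Employee stock purchase plan: $45.76
(Employer's $558.41 toward vision insurance premium is not withheld from the employee.)
Total deductions = $72.44 + $68.98 + $8.62 + $135.81 + $9.35 + $4.67 + $26.69 + $45.76 = $372.32
Net pay = $934.71 − $372.32 = $562.39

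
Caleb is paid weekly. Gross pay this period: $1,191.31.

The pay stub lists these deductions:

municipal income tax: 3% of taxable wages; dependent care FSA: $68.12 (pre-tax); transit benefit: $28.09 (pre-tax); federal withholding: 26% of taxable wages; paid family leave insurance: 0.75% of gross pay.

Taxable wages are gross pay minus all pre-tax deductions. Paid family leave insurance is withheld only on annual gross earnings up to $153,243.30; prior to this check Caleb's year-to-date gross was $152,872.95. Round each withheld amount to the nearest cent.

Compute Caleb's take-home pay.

$774.74

Transit benefit: $28.09
Dependent care FSA: $68.12
Pre-tax total = $28.09 + $68.12 = $96.21
Taxable wages = $1,191.31 − $96.21 = $1,095.10
Federal withholding: $1,095.10 × 0.26 = $284.73
Municipal income tax: $1,095.10 × 0.03 = $32.85
Paid family leave insurance: only $153,243.30 − $152,872.95 = $370.35 of this check is subject → $370.35 × 0.0075 = $2.78
Total deductions = $28.09 + $68.12 + $284.73 + $32.85 + $2.78 = $416.57
Net pay = $1,191.31 − $416.57 = $774.74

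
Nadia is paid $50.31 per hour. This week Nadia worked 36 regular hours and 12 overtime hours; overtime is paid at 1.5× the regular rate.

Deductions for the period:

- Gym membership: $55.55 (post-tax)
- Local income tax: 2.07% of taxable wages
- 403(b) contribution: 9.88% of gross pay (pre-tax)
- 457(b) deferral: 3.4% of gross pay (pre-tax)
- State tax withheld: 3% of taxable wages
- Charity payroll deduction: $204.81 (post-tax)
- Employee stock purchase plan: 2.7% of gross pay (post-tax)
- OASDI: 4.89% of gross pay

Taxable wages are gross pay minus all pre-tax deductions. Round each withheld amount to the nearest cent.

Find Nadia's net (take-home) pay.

Regular pay: 36 × $50.31 = $1811.16
Overtime pay: 12 × $50.31 × 1.5 = $905.58
Gross pay = $1811.16 + $905.58 = $2716.74
457(b) deferral: $2716.74 × 0.034 = $92.37
403(b) contribution: $2716.74 × 0.0988 = $268.41
Pre-tax total = $92.37 + $268.41 = $360.78
Taxable wages = $2716.74 − $360.78 = $2355.96
State tax withheld: $2355.96 × 0.03 = $70.68
Local income tax: $2355.96 × 0.0207 = $48.77
OASDI: $2716.74 × 0.0489 = $132.85
Employee stock purchase plan: $2716.74 × 0.027 = $73.35
Gym membership: $55.55
Charity payroll deduction: $204.81
Total deductions = $92.37 + $268.41 + $70.68 + $48.77 + $132.85 + $73.35 + $55.55 + $204.81 = $946.79
Net pay = $2716.74 − $946.79 = $1769.95

$1769.95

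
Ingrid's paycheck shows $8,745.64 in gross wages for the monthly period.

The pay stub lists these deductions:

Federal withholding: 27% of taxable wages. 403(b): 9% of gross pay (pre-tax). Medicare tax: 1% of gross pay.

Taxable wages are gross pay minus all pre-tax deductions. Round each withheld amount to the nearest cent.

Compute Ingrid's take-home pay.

403(b): $8,745.64 × 0.09 = $787.11
Taxable wages = $8,745.64 − $787.11 = $7,958.53
Federal withholding: $7,958.53 × 0.27 = $2,148.80
Medicare tax: $8,745.64 × 0.01 = $87.46
Total deductions = $787.11 + $2,148.80 + $87.46 = $3,023.37
Net pay = $8,745.64 − $3,023.37 = $5,722.27

$5,722.27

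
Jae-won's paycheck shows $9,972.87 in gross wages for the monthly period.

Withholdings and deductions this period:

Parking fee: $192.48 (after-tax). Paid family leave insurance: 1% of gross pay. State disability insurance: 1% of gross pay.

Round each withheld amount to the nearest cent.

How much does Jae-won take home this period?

Paid family leave insurance: $9,972.87 × 0.01 = $99.73
State disability insurance: $9,972.87 × 0.01 = $99.73
Parking fee: $192.48
Total deductions = $99.73 + $99.73 + $192.48 = $391.94
Net pay = $9,972.87 − $391.94 = $9,580.93

$9,580.93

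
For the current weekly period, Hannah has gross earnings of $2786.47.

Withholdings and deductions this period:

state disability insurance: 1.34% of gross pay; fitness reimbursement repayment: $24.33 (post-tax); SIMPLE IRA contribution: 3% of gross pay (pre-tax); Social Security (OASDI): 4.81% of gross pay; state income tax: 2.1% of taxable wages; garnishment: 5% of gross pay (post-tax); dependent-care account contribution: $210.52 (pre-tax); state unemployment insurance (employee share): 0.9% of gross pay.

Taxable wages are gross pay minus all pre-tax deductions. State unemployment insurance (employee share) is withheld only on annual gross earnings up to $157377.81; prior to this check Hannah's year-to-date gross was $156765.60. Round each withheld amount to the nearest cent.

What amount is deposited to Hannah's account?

$2099.49

Dependent-care account contribution: $210.52
SIMPLE IRA contribution: $2786.47 × 0.03 = $83.59
Pre-tax total = $210.52 + $83.59 = $294.11
Taxable wages = $2786.47 − $294.11 = $2492.36
State income tax: $2492.36 × 0.021 = $52.34
State disability insurance: $2786.47 × 0.0134 = $37.34
State unemployment insurance (employee share): only $157377.81 − $156765.60 = $612.21 of this check is subject → $612.21 × 0.009 = $5.51
Social Security (OASDI): $2786.47 × 0.0481 = $134.03
Fitness reimbursement repayment: $24.33
Garnishment: $2786.47 × 0.05 = $139.32
Total deductions = $210.52 + $83.59 + $52.34 + $37.34 + $5.51 + $134.03 + $24.33 + $139.32 = $686.98
Net pay = $2786.47 − $686.98 = $2099.49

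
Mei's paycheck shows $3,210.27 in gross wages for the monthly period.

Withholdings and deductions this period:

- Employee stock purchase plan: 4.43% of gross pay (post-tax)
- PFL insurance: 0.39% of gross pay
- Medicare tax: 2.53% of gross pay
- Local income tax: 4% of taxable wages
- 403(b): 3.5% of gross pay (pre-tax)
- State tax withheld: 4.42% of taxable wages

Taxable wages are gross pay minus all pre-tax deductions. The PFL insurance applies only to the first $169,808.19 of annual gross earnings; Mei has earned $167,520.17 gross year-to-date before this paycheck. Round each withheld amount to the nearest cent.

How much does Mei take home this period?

$2,604.71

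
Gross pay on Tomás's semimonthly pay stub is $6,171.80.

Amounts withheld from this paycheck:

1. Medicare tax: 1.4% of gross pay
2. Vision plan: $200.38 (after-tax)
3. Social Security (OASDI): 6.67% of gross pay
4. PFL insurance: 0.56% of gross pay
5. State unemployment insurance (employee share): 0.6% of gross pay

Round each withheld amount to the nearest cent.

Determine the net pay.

Medicare tax: $6,171.80 × 0.014 = $86.41
State unemployment insurance (employee share): $6,171.80 × 0.006 = $37.03
Social Security (OASDI): $6,171.80 × 0.0667 = $411.66
PFL insurance: $6,171.80 × 0.0056 = $34.56
Vision plan: $200.38
Total deductions = $86.41 + $37.03 + $411.66 + $34.56 + $200.38 = $770.04
Net pay = $6,171.80 − $770.04 = $5,401.76

$5,401.76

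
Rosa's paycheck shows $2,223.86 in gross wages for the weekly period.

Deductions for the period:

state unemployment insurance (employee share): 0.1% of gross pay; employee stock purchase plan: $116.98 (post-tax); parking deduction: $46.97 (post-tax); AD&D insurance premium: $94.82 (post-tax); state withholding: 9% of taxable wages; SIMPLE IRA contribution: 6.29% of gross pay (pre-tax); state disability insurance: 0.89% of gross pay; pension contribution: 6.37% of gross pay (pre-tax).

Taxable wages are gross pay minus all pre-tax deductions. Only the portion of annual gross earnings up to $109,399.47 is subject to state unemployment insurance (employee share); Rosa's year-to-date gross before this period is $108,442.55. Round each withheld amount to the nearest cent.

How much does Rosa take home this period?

Pension contribution: $2,223.86 × 0.0637 = $141.66
SIMPLE IRA contribution: $2,223.86 × 0.0629 = $139.88
Pre-tax total = $141.66 + $139.88 = $281.54
Taxable wages = $2,223.86 − $281.54 = $1,942.32
State withholding: $1,942.32 × 0.09 = $174.81
State disability insurance: $2,223.86 × 0.0089 = $19.79
State unemployment insurance (employee share): only $109,399.47 − $108,442.55 = $956.92 of this check is subject → $956.92 × 0.001 = $0.96
AD&D insurance premium: $94.82
Employee stock purchase plan: $116.98
Parking deduction: $46.97
Total deductions = $141.66 + $139.88 + $174.81 + $19.79 + $0.96 + $94.82 + $116.98 + $46.97 = $735.87
Net pay = $2,223.86 − $735.87 = $1,487.99

$1,487.99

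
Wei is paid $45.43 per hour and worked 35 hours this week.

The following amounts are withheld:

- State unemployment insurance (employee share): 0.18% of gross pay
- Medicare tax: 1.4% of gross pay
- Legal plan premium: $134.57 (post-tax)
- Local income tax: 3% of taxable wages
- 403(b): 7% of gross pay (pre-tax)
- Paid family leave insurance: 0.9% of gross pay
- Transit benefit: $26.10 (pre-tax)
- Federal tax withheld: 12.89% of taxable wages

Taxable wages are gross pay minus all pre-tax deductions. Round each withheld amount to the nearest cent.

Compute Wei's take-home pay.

$1,047.82

Gross pay: 35 × $45.43 = $1,590.05
403(b): $1,590.05 × 0.07 = $111.30
Transit benefit: $26.10
Pre-tax total = $111.30 + $26.10 = $137.40
Taxable wages = $1,590.05 − $137.40 = $1,452.65
Federal tax withheld: $1,452.65 × 0.1289 = $187.25
Local income tax: $1,452.65 × 0.03 = $43.58
Paid family leave insurance: $1,590.05 × 0.009 = $14.31
State unemployment insurance (employee share): $1,590.05 × 0.0018 = $2.86
Medicare tax: $1,590.05 × 0.014 = $22.26
Legal plan premium: $134.57
Total deductions = $111.30 + $26.10 + $187.25 + $43.58 + $14.31 + $2.86 + $22.26 + $134.57 = $542.23
Net pay = $1,590.05 − $542.23 = $1,047.82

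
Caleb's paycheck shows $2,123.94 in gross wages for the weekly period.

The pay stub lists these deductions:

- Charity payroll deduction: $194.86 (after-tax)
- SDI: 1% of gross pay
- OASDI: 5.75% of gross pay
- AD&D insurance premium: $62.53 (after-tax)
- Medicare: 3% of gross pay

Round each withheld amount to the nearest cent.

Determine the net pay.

OASDI: $2,123.94 × 0.0575 = $122.13
Medicare: $2,123.94 × 0.03 = $63.72
SDI: $2,123.94 × 0.01 = $21.24
Charity payroll deduction: $194.86
AD&D insurance premium: $62.53
Total deductions = $122.13 + $63.72 + $21.24 + $194.86 + $62.53 = $464.48
Net pay = $2,123.94 − $464.48 = $1,659.46

$1,659.46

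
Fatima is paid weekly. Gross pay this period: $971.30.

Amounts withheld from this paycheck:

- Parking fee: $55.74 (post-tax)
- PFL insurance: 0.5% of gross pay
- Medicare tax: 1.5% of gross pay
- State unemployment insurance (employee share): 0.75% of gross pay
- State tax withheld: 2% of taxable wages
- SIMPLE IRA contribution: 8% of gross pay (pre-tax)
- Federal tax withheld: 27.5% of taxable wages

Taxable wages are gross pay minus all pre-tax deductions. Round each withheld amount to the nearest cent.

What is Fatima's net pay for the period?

$547.54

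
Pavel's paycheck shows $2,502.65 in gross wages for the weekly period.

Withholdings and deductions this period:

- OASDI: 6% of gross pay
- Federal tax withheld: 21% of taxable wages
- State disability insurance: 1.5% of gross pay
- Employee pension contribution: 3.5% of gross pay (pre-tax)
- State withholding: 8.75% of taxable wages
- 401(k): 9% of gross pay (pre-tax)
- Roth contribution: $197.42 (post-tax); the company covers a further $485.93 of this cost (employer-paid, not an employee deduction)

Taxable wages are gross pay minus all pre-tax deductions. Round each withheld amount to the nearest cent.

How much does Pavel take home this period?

401(k): $2,502.65 × 0.09 = $225.24
Employee pension contribution: $2,502.65 × 0.035 = $87.59
Pre-tax total = $225.24 + $87.59 = $312.83
Taxable wages = $2,502.65 − $312.83 = $2,189.82
State withholding: $2,189.82 × 0.0875 = $191.61
Federal tax withheld: $2,189.82 × 0.21 = $459.86
State disability insurance: $2,502.65 × 0.015 = $37.54
OASDI: $2,502.65 × 0.06 = $150.16
Roth contribution: $197.42
(Employer's $485.93 toward Roth contribution is not withheld from the employee.)
Total deductions = $225.24 + $87.59 + $191.61 + $459.86 + $37.54 + $150.16 + $197.42 = $1,349.42
Net pay = $2,502.65 − $1,349.42 = $1,153.23

$1,153.23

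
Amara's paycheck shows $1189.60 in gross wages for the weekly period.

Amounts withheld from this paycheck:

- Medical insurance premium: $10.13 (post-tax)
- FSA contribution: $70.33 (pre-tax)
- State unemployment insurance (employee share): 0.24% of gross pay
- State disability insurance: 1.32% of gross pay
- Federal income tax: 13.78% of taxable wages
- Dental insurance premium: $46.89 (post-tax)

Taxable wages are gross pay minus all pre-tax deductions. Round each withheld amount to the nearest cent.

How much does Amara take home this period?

$889.45

FSA contribution: $70.33
Taxable wages = $1189.60 − $70.33 = $1119.27
Federal income tax: $1119.27 × 0.1378 = $154.24
State disability insurance: $1189.60 × 0.0132 = $15.70
State unemployment insurance (employee share): $1189.60 × 0.0024 = $2.86
Dental insurance premium: $46.89
Medical insurance premium: $10.13
Total deductions = $70.33 + $154.24 + $15.70 + $2.86 + $46.89 + $10.13 = $300.15
Net pay = $1189.60 − $300.15 = $889.45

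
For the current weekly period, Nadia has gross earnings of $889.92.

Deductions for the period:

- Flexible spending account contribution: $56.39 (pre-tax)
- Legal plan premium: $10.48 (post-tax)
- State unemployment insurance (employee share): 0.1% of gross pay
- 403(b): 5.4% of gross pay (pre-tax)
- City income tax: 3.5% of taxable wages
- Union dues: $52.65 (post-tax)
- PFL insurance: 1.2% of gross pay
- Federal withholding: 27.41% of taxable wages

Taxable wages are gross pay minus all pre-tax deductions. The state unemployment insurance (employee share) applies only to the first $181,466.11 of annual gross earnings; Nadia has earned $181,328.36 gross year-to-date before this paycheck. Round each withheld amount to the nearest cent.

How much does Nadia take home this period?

Flexible spending account contribution: $56.39
403(b): $889.92 × 0.054 = $48.06
Pre-tax total = $56.39 + $48.06 = $104.45
Taxable wages = $889.92 − $104.45 = $785.47
City income tax: $785.47 × 0.035 = $27.49
Federal withholding: $785.47 × 0.2741 = $215.30
State unemployment insurance (employee share): only $181,466.11 − $181,328.36 = $137.75 of this check is subject → $137.75 × 0.001 = $0.14
PFL insurance: $889.92 × 0.012 = $10.68
Union dues: $52.65
Legal plan premium: $10.48
Total deductions = $56.39 + $48.06 + $27.49 + $215.30 + $0.14 + $10.68 + $52.65 + $10.48 = $421.19
Net pay = $889.92 − $421.19 = $468.73

$468.73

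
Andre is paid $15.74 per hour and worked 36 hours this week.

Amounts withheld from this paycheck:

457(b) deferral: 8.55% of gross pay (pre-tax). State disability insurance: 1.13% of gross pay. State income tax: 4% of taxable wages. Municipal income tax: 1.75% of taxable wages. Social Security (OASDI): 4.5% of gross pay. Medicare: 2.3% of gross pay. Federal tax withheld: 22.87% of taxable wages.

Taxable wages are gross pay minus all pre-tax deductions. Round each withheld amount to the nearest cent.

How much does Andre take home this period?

Gross pay: 36 × $15.74 = $566.64
457(b) deferral: $566.64 × 0.0855 = $48.45
Taxable wages = $566.64 − $48.45 = $518.19
Federal tax withheld: $518.19 × 0.2287 = $118.51
State income tax: $518.19 × 0.04 = $20.73
Municipal income tax: $518.19 × 0.0175 = $9.07
Medicare: $566.64 × 0.023 = $13.03
State disability insurance: $566.64 × 0.0113 = $6.40
Social Security (OASDI): $566.64 × 0.045 = $25.50
Total deductions = $48.45 + $118.51 + $20.73 + $9.07 + $13.03 + $6.40 + $25.50 = $241.69
Net pay = $566.64 − $241.69 = $324.95

$324.95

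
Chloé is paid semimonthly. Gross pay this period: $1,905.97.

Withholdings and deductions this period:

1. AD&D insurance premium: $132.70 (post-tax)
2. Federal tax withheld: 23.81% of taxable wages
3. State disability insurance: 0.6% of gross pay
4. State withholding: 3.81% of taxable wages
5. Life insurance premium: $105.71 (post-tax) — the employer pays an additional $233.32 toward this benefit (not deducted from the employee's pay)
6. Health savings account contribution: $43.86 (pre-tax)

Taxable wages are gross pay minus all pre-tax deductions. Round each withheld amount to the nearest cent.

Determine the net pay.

Health savings account contribution: $43.86
Taxable wages = $1,905.97 − $43.86 = $1,862.11
State withholding: $1,862.11 × 0.0381 = $70.95
Federal tax withheld: $1,862.11 × 0.2381 = $443.37
State disability insurance: $1,905.97 × 0.006 = $11.44
AD&D insurance premium: $132.70
Life insurance premium: $105.71
(Employer's $233.32 toward life insurance premium is not withheld from the employee.)
Total deductions = $43.86 + $70.95 + $443.37 + $11.44 + $132.70 + $105.71 = $808.03
Net pay = $1,905.97 − $808.03 = $1,097.94

$1,097.94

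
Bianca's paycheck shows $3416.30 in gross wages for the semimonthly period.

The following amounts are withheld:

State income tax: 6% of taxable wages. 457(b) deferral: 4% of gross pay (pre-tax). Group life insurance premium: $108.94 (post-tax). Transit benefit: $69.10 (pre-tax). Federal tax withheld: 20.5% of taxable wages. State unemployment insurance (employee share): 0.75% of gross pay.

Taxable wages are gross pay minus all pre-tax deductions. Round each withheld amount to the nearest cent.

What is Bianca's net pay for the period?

457(b) deferral: $3416.30 × 0.04 = $136.65
Transit benefit: $69.10
Pre-tax total = $136.65 + $69.10 = $205.75
Taxable wages = $3416.30 − $205.75 = $3210.55
State income tax: $3210.55 × 0.06 = $192.63
Federal tax withheld: $3210.55 × 0.205 = $658.16
State unemployment insurance (employee share): $3416.30 × 0.0075 = $25.62
Group life insurance premium: $108.94
Total deductions = $136.65 + $69.10 + $192.63 + $658.16 + $25.62 + $108.94 = $1191.10
Net pay = $3416.30 − $1191.10 = $2225.20

$2225.20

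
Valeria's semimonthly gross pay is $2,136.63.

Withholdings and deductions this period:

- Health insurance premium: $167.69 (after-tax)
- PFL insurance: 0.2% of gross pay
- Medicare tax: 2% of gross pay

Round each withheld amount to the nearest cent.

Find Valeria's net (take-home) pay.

PFL insurance: $2,136.63 × 0.002 = $4.27
Medicare tax: $2,136.63 × 0.02 = $42.73
Health insurance premium: $167.69
Total deductions = $4.27 + $42.73 + $167.69 = $214.69
Net pay = $2,136.63 − $214.69 = $1,921.94

$1,921.94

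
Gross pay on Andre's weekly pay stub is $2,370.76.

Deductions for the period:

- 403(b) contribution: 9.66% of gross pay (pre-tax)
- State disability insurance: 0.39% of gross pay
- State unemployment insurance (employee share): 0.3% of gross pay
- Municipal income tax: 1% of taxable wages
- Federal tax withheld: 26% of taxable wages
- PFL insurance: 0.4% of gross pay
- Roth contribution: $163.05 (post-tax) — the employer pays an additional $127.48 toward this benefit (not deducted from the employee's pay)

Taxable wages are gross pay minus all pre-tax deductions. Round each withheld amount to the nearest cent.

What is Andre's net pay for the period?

403(b) contribution: $2,370.76 × 0.0966 = $229.02
Taxable wages = $2,370.76 − $229.02 = $2,141.74
Municipal income tax: $2,141.74 × 0.01 = $21.42
Federal tax withheld: $2,141.74 × 0.26 = $556.85
PFL insurance: $2,370.76 × 0.004 = $9.48
State unemployment insurance (employee share): $2,370.76 × 0.003 = $7.11
State disability insurance: $2,370.76 × 0.0039 = $9.25
Roth contribution: $163.05
(Employer's $127.48 toward Roth contribution is not withheld from the employee.)
Total deductions = $229.02 + $21.42 + $556.85 + $9.48 + $7.11 + $9.25 + $163.05 = $996.18
Net pay = $2,370.76 − $996.18 = $1,374.58

$1,374.58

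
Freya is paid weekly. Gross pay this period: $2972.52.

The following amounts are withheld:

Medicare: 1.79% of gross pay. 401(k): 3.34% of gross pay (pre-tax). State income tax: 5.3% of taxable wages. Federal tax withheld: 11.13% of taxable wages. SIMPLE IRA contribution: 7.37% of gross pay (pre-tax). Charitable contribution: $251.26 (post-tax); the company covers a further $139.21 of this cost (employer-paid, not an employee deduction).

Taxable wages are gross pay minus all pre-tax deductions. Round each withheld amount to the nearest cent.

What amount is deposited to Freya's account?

$1913.62

401(k): $2972.52 × 0.0334 = $99.28
SIMPLE IRA contribution: $2972.52 × 0.0737 = $219.07
Pre-tax total = $99.28 + $219.07 = $318.35
Taxable wages = $2972.52 − $318.35 = $2654.17
State income tax: $2654.17 × 0.053 = $140.67
Federal tax withheld: $2654.17 × 0.1113 = $295.41
Medicare: $2972.52 × 0.0179 = $53.21
Charitable contribution: $251.26
(Employer's $139.21 toward charitable contribution is not withheld from the employee.)
Total deductions = $99.28 + $219.07 + $140.67 + $295.41 + $53.21 + $251.26 = $1058.90
Net pay = $2972.52 − $1058.90 = $1913.62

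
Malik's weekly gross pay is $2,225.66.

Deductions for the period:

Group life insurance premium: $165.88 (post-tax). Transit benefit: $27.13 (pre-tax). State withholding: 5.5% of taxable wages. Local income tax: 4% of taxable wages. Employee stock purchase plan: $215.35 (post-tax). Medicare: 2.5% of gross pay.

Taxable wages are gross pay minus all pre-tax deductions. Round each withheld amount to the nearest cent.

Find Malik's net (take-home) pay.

$1,552.80

Transit benefit: $27.13
Taxable wages = $2,225.66 − $27.13 = $2,198.53
Local income tax: $2,198.53 × 0.04 = $87.94
State withholding: $2,198.53 × 0.055 = $120.92
Medicare: $2,225.66 × 0.025 = $55.64
Group life insurance premium: $165.88
Employee stock purchase plan: $215.35
Total deductions = $27.13 + $87.94 + $120.92 + $55.64 + $165.88 + $215.35 = $672.86
Net pay = $2,225.66 − $672.86 = $1,552.80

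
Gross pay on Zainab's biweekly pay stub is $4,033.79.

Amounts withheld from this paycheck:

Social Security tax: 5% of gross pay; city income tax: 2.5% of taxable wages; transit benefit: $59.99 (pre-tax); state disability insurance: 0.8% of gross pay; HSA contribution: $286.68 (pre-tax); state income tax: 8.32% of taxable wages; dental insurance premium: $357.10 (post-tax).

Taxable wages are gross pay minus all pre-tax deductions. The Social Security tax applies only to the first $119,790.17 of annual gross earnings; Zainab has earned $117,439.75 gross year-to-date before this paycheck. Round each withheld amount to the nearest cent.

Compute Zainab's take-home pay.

$2,781.28

Transit benefit: $59.99
HSA contribution: $286.68
Pre-tax total = $59.99 + $286.68 = $346.67
Taxable wages = $4,033.79 − $346.67 = $3,687.12
State income tax: $3,687.12 × 0.0832 = $306.77
City income tax: $3,687.12 × 0.025 = $92.18
State disability insurance: $4,033.79 × 0.008 = $32.27
Social Security tax: only $119,790.17 − $117,439.75 = $2,350.42 of this check is subject → $2,350.42 × 0.05 = $117.52
Dental insurance premium: $357.10
Total deductions = $59.99 + $286.68 + $306.77 + $92.18 + $32.27 + $117.52 + $357.10 = $1,252.51
Net pay = $4,033.79 − $1,252.51 = $2,781.28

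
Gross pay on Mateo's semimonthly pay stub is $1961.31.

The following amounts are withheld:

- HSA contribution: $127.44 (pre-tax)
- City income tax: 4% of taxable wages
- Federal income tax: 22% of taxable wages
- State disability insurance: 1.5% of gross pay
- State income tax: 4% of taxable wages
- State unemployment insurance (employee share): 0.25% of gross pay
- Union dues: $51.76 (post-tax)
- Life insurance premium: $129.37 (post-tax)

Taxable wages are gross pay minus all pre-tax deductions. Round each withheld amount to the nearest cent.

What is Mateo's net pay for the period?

$1068.27

HSA contribution: $127.44
Taxable wages = $1961.31 − $127.44 = $1833.87
Federal income tax: $1833.87 × 0.22 = $403.45
State income tax: $1833.87 × 0.04 = $73.35
City income tax: $1833.87 × 0.04 = $73.35
State unemployment insurance (employee share): $1961.31 × 0.0025 = $4.90
State disability insurance: $1961.31 × 0.015 = $29.42
Union dues: $51.76
Life insurance premium: $129.37
Total deductions = $127.44 + $403.45 + $73.35 + $73.35 + $4.90 + $29.42 + $51.76 + $129.37 = $893.04
Net pay = $1961.31 − $893.04 = $1068.27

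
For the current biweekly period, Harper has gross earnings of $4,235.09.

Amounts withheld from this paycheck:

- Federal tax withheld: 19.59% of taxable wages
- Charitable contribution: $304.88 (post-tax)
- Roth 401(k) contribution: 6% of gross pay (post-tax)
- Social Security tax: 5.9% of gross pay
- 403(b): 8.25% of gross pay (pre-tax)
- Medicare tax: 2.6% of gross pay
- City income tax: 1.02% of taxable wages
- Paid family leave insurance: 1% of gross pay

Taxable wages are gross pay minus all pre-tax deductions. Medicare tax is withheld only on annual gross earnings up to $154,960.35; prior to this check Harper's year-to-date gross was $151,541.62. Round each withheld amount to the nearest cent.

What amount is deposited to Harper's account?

$2,144.76

403(b): $4,235.09 × 0.0825 = $349.39
Taxable wages = $4,235.09 − $349.39 = $3,885.70
City income tax: $3,885.70 × 0.0102 = $39.63
Federal tax withheld: $3,885.70 × 0.1959 = $761.21
Social Security tax: $4,235.09 × 0.059 = $249.87
Medicare tax: only $154,960.35 − $151,541.62 = $3,418.73 of this check is subject → $3,418.73 × 0.026 = $88.89
Paid family leave insurance: $4,235.09 × 0.01 = $42.35
Roth 401(k) contribution: $4,235.09 × 0.06 = $254.11
Charitable contribution: $304.88
Total deductions = $349.39 + $39.63 + $761.21 + $249.87 + $88.89 + $42.35 + $254.11 + $304.88 = $2,090.33
Net pay = $4,235.09 − $2,090.33 = $2,144.76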